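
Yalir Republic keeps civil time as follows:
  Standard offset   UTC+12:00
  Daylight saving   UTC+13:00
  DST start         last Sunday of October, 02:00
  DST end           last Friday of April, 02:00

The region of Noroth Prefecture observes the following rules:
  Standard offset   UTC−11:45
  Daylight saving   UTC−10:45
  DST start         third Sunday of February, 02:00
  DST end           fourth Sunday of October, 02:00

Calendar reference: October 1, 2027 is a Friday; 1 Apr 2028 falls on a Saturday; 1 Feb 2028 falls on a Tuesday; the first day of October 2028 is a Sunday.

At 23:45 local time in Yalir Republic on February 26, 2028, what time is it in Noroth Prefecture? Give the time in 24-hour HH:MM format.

00:00

1 October 2027 is a Friday, so Sundays fall on 3, 10, 17, 24, 31; the last is October 31.
1 April 2028 is a Saturday, so Fridays fall on 7, 14, 21, 28; the last is April 28.
Daylight saving runs 31 October 2027 – 28 April 2028; February 26, 2028 is inside that window, so Yalir Republic is at UTC+13:00.
23:45 Yalir Republic − 13h = 10:45 UTC.
1 February 2028 is a Tuesday, so the first Sunday is February 6 and the third is February 20.
1 October 2028 is a Sunday, so the first Sunday is October 1 and the fourth is October 22.
At the standard offset (UTC−11:45), 10:45 UTC − 11h45m = 23:00 Noroth Prefecture standard time (rolling into the previous day, 25 February 2028).
Daylight saving runs 20 February – 22 October; the standard-time date in Noroth Prefecture, February 25, 2028, is inside that window, so Noroth Prefecture is at UTC−10:45.
10:45 UTC − 10h45m = 00:00 Noroth Prefecture.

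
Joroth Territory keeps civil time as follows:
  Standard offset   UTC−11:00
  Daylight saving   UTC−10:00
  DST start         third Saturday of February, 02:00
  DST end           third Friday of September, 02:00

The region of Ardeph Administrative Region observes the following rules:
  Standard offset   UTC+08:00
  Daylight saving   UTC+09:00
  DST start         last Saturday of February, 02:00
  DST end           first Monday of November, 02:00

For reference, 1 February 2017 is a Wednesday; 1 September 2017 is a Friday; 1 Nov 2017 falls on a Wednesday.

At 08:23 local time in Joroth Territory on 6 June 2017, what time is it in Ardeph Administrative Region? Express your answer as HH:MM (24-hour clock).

03:23

1 February 2017 is a Wednesday, so the first Saturday is February 4 and the third is February 18.
1 September 2017 is a Friday, so the first Friday is September 1 and the third is September 15.
6 June 2017 lies within the daylight-saving period (18 February – 15 September), so Joroth Territory is on daylight time, UTC−10:00.
08:23 Joroth Territory + 10h = 18:23 UTC.
1 February 2017 is a Wednesday, so Saturdays fall on 4, 11, 18, 25; the last is February 25.
1 November 2017 is a Wednesday, so the first Monday is November 6.
At the standard offset (UTC+08:00), 18:23 UTC + 8h = 02:23 Ardeph Administrative Region standard time (rolling into the next day, 7 June 2017).
The standard-time date in Ardeph Administrative Region, 7 June 2017, lies within the daylight-saving period (25 February – 6 November), so Ardeph Administrative Region is on daylight time, UTC+09:00.
18:23 UTC + 9h = 03:23 Ardeph Administrative Region (rolling into the next day, 7 June 2017).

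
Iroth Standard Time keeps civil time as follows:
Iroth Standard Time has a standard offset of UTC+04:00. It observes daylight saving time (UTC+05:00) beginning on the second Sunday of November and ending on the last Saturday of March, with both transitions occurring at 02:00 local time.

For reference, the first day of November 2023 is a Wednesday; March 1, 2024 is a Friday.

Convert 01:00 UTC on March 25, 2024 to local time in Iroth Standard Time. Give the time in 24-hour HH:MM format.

06:00

1 November 2023 is a Wednesday, so the first Sunday is November 5 and the second is November 12.
1 March 2024 is a Friday, so Saturdays fall on 2, 9, 16, 23, 30; the last is March 30.
At the standard offset (UTC+04:00), 01:00 UTC + 4h = 05:00 Iroth Standard Time standard time.
The standard-time date in Iroth Standard Time, March 25, 2024, falls between 12 November 2023 and 30 March 2024, so daylight saving is in effect and Iroth Standard Time is at UTC+05:00.
01:00 UTC + 5h = 06:00 local.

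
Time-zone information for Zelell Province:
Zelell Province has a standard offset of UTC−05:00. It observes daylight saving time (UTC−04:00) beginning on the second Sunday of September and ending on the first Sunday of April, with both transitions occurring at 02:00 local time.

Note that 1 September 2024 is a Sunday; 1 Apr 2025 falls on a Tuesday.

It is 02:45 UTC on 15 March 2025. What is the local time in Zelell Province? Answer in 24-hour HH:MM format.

1 September 2024 is a Sunday, so the first Sunday is September 1 and the second is September 8.
1 April 2025 is a Tuesday, so the first Sunday is April 6.
At the standard offset (UTC−05:00), 02:45 UTC − 5h = 21:45 Zelell Province standard time (rolling into the previous day, 14 March 2025).
The standard-time date in Zelell Province, 14 March 2025, lies within the daylight-saving period (8 September 2024 – 6 April 2025), so Zelell Province is on daylight time, UTC−04:00.
02:45 UTC − 4h = 22:45 local (rolling into the previous day, 14 March 2025).

22:45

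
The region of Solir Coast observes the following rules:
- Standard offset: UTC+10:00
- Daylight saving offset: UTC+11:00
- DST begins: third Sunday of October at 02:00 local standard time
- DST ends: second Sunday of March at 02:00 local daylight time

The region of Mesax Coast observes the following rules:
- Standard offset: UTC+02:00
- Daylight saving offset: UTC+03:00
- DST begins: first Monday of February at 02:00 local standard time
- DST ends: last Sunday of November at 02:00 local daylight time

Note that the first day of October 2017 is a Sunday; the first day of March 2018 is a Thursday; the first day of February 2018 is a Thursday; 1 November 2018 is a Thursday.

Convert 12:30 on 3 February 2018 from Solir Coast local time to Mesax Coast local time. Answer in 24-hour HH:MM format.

03:30

1 October 2017 is a Sunday, so the first Sunday is October 1 and the third is October 15.
1 March 2018 is a Thursday, so the first Sunday is March 4 and the second is March 11.
3 February 2018 falls between 15 October 2017 and 11 March 2018, so daylight saving is in effect and Solir Coast is at UTC+11:00.
12:30 Solir Coast − 11h = 01:30 UTC.
1 February 2018 is a Thursday, so the first Monday is February 5.
1 November 2018 is a Thursday, so Sundays fall on 4, 11, 18, 25; the last is November 25.
At the standard offset (UTC+02:00), 01:30 UTC + 2h = 03:30 Mesax Coast standard time.
The standard-time date in Mesax Coast, 3 February 2018, is outside the daylight-saving period (5 February – 25 November), so Mesax Coast is on standard time, UTC+02:00.
01:30 UTC + 2h = 03:30 Mesax Coast.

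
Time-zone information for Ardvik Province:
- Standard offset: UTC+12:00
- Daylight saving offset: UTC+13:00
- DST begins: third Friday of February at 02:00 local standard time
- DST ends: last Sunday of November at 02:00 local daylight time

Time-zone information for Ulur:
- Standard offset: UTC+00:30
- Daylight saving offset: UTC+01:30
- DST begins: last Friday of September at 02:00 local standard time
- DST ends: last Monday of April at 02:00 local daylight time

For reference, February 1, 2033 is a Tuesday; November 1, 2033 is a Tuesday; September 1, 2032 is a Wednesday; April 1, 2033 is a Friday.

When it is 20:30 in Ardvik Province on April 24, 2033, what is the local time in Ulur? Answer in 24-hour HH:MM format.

09:00

1 February 2033 is a Tuesday, so the first Friday is February 4 and the third is February 18.
1 November 2033 is a Tuesday, so Sundays fall on 6, 13, 20, 27; the last is November 27.
April 24, 2033 lies within the daylight-saving period (18 February – 27 November), so Ardvik Province is on daylight time, UTC+13:00.
20:30 Ardvik Province − 13h = 07:30 UTC.
1 September 2032 is a Wednesday, so Fridays fall on 3, 10, 17, 24; the last is September 24.
1 April 2033 is a Friday, so Mondays fall on 4, 11, 18, 25; the last is April 25.
At the standard offset (UTC+00:30), 07:30 UTC + 0h30m = 08:00 Ulur standard time.
Daylight saving runs 24 September 2032 – 25 April 2033; the standard-time date in Ulur, April 24, 2033, is inside that window, so Ulur is at UTC+01:30.
07:30 UTC + 1h30m = 09:00 Ulur.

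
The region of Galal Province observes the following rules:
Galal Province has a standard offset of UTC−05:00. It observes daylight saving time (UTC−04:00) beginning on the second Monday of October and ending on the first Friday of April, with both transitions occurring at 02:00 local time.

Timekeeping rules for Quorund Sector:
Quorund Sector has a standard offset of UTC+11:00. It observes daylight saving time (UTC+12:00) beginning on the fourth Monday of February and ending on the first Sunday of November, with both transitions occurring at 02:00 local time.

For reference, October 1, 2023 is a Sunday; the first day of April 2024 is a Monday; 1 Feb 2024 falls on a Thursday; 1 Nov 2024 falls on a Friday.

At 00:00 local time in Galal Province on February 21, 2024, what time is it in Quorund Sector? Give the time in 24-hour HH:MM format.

1 October 2023 is a Sunday, so the first Monday is October 2 and the second is October 9.
1 April 2024 is a Monday, so the first Friday is April 5.
February 21, 2024 falls between 9 October 2023 and 5 April 2024, so daylight saving is in effect and Galal Province is at UTC−04:00.
00:00 Galal Province + 4h = 04:00 UTC.
1 February 2024 is a Thursday, so the first Monday is February 5 and the fourth is February 26.
1 November 2024 is a Friday, so the first Sunday is November 3.
At the standard offset (UTC+11:00), 04:00 UTC + 11h = 15:00 Quorund Sector standard time.
The standard-time date in Quorund Sector, February 21, 2024, does not fall between 26 February and 3 November, so daylight saving is not in effect and Quorund Sector is at UTC+11:00.
04:00 UTC + 11h = 15:00 Quorund Sector.

15:00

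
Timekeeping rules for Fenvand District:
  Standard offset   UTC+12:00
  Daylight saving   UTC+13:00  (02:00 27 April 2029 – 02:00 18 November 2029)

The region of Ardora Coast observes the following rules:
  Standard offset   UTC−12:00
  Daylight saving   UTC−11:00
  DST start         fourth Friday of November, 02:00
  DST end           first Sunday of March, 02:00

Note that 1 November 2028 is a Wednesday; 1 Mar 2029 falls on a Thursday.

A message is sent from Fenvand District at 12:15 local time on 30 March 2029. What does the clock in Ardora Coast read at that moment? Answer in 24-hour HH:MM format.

30 March 2029 does not fall between 27 April and 18 November, so daylight saving is not in effect and Fenvand District is at UTC+12:00.
12:15 Fenvand District − 12h = 00:15 UTC.
1 November 2028 is a Wednesday, so the first Friday is November 3 and the fourth is November 24.
1 March 2029 is a Thursday, so the first Sunday is March 4.
At the standard offset (UTC−12:00), 00:15 UTC − 12h = 12:15 Ardora Coast standard time (rolling into the previous day, 29 March 2029).
The standard-time date in Ardora Coast, 29 March 2029, is outside the daylight-saving period (24 November 2028 – 4 March 2029), so Ardora Coast is on standard time, UTC−12:00.
00:15 UTC − 12h = 12:15 Ardora Coast (rolling into the previous day, 29 March 2029).

12:15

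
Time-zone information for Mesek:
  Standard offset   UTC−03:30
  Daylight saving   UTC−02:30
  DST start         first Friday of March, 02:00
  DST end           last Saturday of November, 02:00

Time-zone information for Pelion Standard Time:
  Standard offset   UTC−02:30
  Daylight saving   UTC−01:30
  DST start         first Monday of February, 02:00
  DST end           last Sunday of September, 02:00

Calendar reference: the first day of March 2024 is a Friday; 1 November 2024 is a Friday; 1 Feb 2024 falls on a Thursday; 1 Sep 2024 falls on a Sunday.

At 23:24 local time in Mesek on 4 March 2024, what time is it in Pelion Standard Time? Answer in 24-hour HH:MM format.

1 March 2024 is a Friday, so the first Friday is March 1.
1 November 2024 is a Friday, so Saturdays fall on 2, 9, 16, 23, 30; the last is November 30.
4 March 2024 falls between 1 March and 30 November, so daylight saving is in effect and Mesek is at UTC−02:30.
23:24 Mesek + 2h30m = 01:54 UTC (rolling into the next day, 5 March 2024).
1 February 2024 is a Thursday, so the first Monday is February 5.
1 September 2024 is a Sunday, so Sundays fall on 1, 8, 15, 22, 29; the last is September 29.
At the standard offset (UTC−02:30), 01:54 UTC − 2h30m = 23:24 Pelion Standard Time standard time (rolling into the previous day, 4 March 2024).
Daylight saving runs 5 February – 29 September; the standard-time date in Pelion Standard Time, 4 March 2024, is inside that window, so Pelion Standard Time is at UTC−01:30.
01:54 UTC − 1h30m = 00:24 Pelion Standard Time.

00:24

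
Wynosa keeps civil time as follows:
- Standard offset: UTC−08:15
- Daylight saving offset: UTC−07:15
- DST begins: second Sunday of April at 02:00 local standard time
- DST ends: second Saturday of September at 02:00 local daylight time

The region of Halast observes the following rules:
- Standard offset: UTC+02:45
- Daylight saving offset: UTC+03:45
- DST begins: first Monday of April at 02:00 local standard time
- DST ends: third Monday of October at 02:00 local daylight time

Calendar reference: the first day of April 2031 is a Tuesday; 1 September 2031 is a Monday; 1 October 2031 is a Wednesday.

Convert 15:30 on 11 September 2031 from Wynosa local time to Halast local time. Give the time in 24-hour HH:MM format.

02:30

1 April 2031 is a Tuesday, so the first Sunday is April 6 and the second is April 13.
1 September 2031 is a Monday, so the first Saturday is September 6 and the second is September 13.
11 September 2031 lies within the daylight-saving period (13 April – 13 September), so Wynosa is on daylight time, UTC−07:15.
15:30 Wynosa + 7h15m = 22:45 UTC.
1 April 2031 is a Tuesday, so the first Monday is April 7.
1 October 2031 is a Wednesday, so the first Monday is October 6 and the third is October 20.
At the standard offset (UTC+02:45), 22:45 UTC + 2h45m = 01:30 Halast standard time (rolling into the next day, 12 September 2031).
Daylight saving runs 7 April – 20 October; the standard-time date in Halast, 12 September 2031, is inside that window, so Halast is at UTC+03:45.
22:45 UTC + 3h45m = 02:30 Halast (rolling into the next day, 12 September 2031).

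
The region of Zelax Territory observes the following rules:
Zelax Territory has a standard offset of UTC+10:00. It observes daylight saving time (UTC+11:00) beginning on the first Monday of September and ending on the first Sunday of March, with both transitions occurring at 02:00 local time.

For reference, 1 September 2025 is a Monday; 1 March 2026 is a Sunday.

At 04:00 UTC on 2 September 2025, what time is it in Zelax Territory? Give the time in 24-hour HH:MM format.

15:00

1 September 2025 is a Monday, so the first Monday is September 1.
1 March 2026 is a Sunday, so the first Sunday is March 1.
At the standard offset (UTC+10:00), 04:00 UTC + 10h = 14:00 Zelax Territory standard time.
The standard-time date in Zelax Territory, 2 September 2025, lies within the daylight-saving period (1 September 2025 – 1 March 2026), so Zelax Territory is on daylight time, UTC+11:00.
04:00 UTC + 11h = 15:00 local.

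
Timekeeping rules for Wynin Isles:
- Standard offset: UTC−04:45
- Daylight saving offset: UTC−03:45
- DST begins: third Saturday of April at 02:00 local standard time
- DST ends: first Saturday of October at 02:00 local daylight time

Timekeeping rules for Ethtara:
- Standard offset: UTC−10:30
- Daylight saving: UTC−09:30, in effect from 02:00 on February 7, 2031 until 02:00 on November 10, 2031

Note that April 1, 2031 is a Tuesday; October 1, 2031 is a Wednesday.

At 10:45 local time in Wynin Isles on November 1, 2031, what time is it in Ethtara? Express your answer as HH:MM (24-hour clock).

1 April 2031 is a Tuesday, so the first Saturday is April 5 and the third is April 19.
1 October 2031 is a Wednesday, so the first Saturday is October 4.
November 1, 2031 is outside the daylight-saving period (19 April – 4 October), so Wynin Isles is on standard time, UTC−04:45.
10:45 Wynin Isles + 4h45m = 15:30 UTC.
At the standard offset (UTC−10:30), 15:30 UTC − 10h30m = 05:00 Ethtara standard time.
Daylight saving runs 7 February – 10 November; the standard-time date in Ethtara, November 1, 2031, is inside that window, so Ethtara is at UTC−09:30.
15:30 UTC − 9h30m = 06:00 Ethtara.

06:00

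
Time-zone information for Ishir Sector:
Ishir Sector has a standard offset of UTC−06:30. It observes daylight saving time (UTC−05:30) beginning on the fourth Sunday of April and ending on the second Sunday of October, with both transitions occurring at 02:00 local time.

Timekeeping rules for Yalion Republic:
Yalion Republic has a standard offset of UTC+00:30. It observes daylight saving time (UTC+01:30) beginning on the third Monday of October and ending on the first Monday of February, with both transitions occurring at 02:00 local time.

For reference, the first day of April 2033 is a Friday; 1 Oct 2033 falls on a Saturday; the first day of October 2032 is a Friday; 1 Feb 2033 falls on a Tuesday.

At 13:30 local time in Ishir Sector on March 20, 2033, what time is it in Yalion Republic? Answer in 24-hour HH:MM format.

1 April 2033 is a Friday, so the first Sunday is April 3 and the fourth is April 24.
1 October 2033 is a Saturday, so the first Sunday is October 2 and the second is October 9.
March 20, 2033 is outside the daylight-saving period (24 April – 9 October), so Ishir Sector is on standard time, UTC−06:30.
13:30 Ishir Sector + 6h30m = 20:00 UTC.
1 October 2032 is a Friday, so the first Monday is October 4 and the third is October 18.
1 February 2033 is a Tuesday, so the first Monday is February 7.
At the standard offset (UTC+00:30), 20:00 UTC + 0h30m = 20:30 Yalion Republic standard time.
The standard-time date in Yalion Republic, March 20, 2033, is outside the daylight-saving period (18 October 2032 – 7 February 2033), so Yalion Republic is on standard time, UTC+00:30.
20:00 UTC + 0h30m = 20:30 Yalion Republic.

20:30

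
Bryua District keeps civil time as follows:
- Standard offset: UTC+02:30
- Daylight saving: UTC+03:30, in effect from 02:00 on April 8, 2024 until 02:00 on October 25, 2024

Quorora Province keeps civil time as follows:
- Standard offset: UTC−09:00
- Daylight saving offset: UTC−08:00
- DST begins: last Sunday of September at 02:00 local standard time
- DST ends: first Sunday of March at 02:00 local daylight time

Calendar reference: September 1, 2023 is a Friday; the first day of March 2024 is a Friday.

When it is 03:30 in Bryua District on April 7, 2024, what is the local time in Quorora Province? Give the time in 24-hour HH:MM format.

April 7, 2024 does not fall between 8 April and 25 October, so daylight saving is not in effect and Bryua District is at UTC+02:30.
03:30 Bryua District − 2h30m = 01:00 UTC.
1 September 2023 is a Friday, so Sundays fall on 3, 10, 17, 24; the last is September 24.
1 March 2024 is a Friday, so the first Sunday is March 3.
At the standard offset (UTC−09:00), 01:00 UTC − 9h = 16:00 Quorora Province standard time (rolling into the previous day, 6 April 2024).
Daylight saving runs 24 September 2023 – 3 March 2024; the standard-time date in Quorora Province, April 6, 2024, is outside that window, so Quorora Province is on standard time at UTC−09:00.
01:00 UTC − 9h = 16:00 Quorora Province (rolling into the previous day, 6 April 2024).

16:00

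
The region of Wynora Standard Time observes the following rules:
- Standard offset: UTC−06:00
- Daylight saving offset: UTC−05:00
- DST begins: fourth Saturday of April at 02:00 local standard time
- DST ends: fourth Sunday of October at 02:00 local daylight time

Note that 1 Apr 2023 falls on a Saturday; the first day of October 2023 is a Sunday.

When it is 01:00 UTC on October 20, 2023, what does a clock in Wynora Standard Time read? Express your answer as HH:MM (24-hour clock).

20:00

1 April 2023 is a Saturday, so the first Saturday is April 1 and the fourth is April 22.
1 October 2023 is a Sunday, so the first Sunday is October 1 and the fourth is October 22.
At the standard offset (UTC−06:00), 01:00 UTC − 6h = 19:00 Wynora Standard Time standard time (rolling into the previous day, 19 October 2023).
The standard-time date in Wynora Standard Time, October 19, 2023, lies within the daylight-saving period (22 April – 22 October), so Wynora Standard Time is on daylight time, UTC−05:00.
01:00 UTC − 5h = 20:00 local (rolling into the previous day, 19 October 2023).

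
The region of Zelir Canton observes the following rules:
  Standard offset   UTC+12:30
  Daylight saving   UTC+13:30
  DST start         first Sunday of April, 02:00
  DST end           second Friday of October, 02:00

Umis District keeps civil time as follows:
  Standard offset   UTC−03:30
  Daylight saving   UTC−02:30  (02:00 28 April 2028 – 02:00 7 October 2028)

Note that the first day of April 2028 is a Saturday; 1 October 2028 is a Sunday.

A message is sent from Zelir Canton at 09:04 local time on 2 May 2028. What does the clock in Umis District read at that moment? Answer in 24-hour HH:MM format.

17:04

1 April 2028 is a Saturday, so the first Sunday is April 2.
1 October 2028 is a Sunday, so the first Friday is October 6 and the second is October 13.
2 May 2028 falls between 2 April and 13 October, so daylight saving is in effect and Zelir Canton is at UTC+13:30.
09:04 Zelir Canton − 13h30m = 19:34 UTC (rolling into the previous day, 1 May 2028).
At the standard offset (UTC−03:30), 19:34 UTC − 3h30m = 16:04 Umis District standard time.
Daylight saving runs 28 April – 7 October; the standard-time date in Umis District, 1 May 2028, is inside that window, so Umis District is at UTC−02:30.
19:34 UTC − 2h30m = 17:04 Umis District.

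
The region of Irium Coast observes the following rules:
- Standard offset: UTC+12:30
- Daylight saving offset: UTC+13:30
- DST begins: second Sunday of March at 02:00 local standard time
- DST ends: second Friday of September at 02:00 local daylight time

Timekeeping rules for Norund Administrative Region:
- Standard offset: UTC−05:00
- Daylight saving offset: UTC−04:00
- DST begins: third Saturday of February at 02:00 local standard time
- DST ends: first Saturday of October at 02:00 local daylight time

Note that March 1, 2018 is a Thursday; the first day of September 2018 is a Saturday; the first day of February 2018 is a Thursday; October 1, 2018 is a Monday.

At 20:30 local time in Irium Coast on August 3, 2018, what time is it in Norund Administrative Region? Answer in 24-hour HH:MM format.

1 March 2018 is a Thursday, so the first Sunday is March 4 and the second is March 11.
1 September 2018 is a Saturday, so the first Friday is September 7 and the second is September 14.
August 3, 2018 falls between 11 March and 14 September, so daylight saving is in effect and Irium Coast is at UTC+13:30.
20:30 Irium Coast − 13h30m = 07:00 UTC.
1 February 2018 is a Thursday, so the first Saturday is February 3 and the third is February 17.
1 October 2018 is a Monday, so the first Saturday is October 6.
At the standard offset (UTC−05:00), 07:00 UTC − 5h = 02:00 Norund Administrative Region standard time.
The standard-time date in Norund Administrative Region, August 3, 2018, lies within the daylight-saving period (17 February – 6 October), so Norund Administrative Region is on daylight time, UTC−04:00.
07:00 UTC − 4h = 03:00 Norund Administrative Region.

03:00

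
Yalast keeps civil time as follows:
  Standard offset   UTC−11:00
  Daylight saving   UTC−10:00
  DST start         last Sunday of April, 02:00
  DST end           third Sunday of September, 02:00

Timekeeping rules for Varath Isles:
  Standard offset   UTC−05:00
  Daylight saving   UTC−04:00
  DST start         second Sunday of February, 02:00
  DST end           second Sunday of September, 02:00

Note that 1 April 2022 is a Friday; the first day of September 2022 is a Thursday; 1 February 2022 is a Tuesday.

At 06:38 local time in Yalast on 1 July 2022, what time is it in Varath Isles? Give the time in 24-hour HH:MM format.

1 April 2022 is a Friday, so Sundays fall on 3, 10, 17, 24; the last is April 24.
1 September 2022 is a Thursday, so the first Sunday is September 4 and the third is September 18.
Daylight saving runs 24 April – 18 September; 1 July 2022 is inside that window, so Yalast is at UTC−10:00.
06:38 Yalast + 10h = 16:38 UTC.
1 February 2022 is a Tuesday, so the first Sunday is February 6 and the second is February 13.
1 September 2022 is a Thursday, so the first Sunday is September 4 and the second is September 11.
At the standard offset (UTC−05:00), 16:38 UTC − 5h = 11:38 Varath Isles standard time.
Daylight saving runs 13 February – 11 September; the standard-time date in Varath Isles, 1 July 2022, is inside that window, so Varath Isles is at UTC−04:00.
16:38 UTC − 4h = 12:38 Varath Isles.

12:38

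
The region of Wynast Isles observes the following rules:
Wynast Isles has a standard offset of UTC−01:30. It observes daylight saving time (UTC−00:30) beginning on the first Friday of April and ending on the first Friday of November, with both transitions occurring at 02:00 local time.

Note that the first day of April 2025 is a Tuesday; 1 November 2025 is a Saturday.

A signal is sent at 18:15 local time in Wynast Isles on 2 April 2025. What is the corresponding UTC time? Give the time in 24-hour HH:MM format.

1 April 2025 is a Tuesday, so the first Friday is April 4.
1 November 2025 is a Saturday, so the first Friday is November 7.
2 April 2025 does not fall between 4 April and 7 November, so daylight saving is not in effect and Wynast Isles is at UTC−01:30.
18:15 local + 1h30m = 19:45 UTC.

19:45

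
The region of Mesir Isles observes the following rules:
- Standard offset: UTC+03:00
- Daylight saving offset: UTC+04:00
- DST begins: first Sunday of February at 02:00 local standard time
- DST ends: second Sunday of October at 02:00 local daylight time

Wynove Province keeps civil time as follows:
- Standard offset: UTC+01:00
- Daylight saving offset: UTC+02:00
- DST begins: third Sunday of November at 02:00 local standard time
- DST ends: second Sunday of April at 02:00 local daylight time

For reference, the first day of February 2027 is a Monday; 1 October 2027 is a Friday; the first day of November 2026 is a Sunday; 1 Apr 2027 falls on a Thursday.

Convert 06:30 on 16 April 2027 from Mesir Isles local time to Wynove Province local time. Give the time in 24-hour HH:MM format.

1 February 2027 is a Monday, so the first Sunday is February 7.
1 October 2027 is a Friday, so the first Sunday is October 3 and the second is October 10.
Daylight saving runs 7 February – 10 October; 16 April 2027 is inside that window, so Mesir Isles is at UTC+04:00.
06:30 Mesir Isles − 4h = 02:30 UTC.
1 November 2026 is a Sunday, so the first Sunday is November 1 and the third is November 15.
1 April 2027 is a Thursday, so the first Sunday is April 4 and the second is April 11.
At the standard offset (UTC+01:00), 02:30 UTC + 1h = 03:30 Wynove Province standard time.
The standard-time date in Wynove Province, 16 April 2027, is outside the daylight-saving period (15 November 2026 – 11 April 2027), so Wynove Province is on standard time, UTC+01:00.
02:30 UTC + 1h = 03:30 Wynove Province.

03:30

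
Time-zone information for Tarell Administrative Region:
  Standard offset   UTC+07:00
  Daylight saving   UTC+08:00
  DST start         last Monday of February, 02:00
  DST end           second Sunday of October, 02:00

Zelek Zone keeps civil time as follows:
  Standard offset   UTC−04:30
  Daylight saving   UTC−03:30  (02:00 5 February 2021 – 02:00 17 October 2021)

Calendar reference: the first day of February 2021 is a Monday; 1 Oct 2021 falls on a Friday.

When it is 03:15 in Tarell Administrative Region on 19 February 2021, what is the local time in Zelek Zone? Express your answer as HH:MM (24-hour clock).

1 February 2021 is a Monday, so Mondays fall on 1, 8, 15, 22; the last is February 22.
1 October 2021 is a Friday, so the first Sunday is October 3 and the second is October 10.
19 February 2021 is outside the daylight-saving period (22 February – 10 October), so Tarell Administrative Region is on standard time, UTC+07:00.
03:15 Tarell Administrative Region − 7h = 20:15 UTC (rolling into the previous day, 18 February 2021).
At the standard offset (UTC−04:30), 20:15 UTC − 4h30m = 15:45 Zelek Zone standard time.
Daylight saving runs 5 February – 17 October; the standard-time date in Zelek Zone, 18 February 2021, is inside that window, so Zelek Zone is at UTC−03:30.
20:15 UTC − 3h30m = 16:45 Zelek Zone.

16:45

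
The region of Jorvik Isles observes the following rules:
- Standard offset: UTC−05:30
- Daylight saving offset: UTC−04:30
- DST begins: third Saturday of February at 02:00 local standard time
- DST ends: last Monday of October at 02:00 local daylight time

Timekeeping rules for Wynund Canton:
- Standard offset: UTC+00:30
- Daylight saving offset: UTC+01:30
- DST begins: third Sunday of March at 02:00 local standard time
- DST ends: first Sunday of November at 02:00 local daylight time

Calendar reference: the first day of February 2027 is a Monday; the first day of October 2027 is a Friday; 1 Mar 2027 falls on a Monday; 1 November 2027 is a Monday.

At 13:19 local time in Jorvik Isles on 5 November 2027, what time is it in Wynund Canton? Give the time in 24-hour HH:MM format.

1 February 2027 is a Monday, so the first Saturday is February 6 and the third is February 20.
1 October 2027 is a Friday, so Mondays fall on 4, 11, 18, 25; the last is October 25.
Daylight saving runs 20 February – 25 October; 5 November 2027 is outside that window, so Jorvik Isles is on standard time at UTC−05:30.
13:19 Jorvik Isles + 5h30m = 18:49 UTC.
1 March 2027 is a Monday, so the first Sunday is March 7 and the third is March 21.
1 November 2027 is a Monday, so the first Sunday is November 7.
At the standard offset (UTC+00:30), 18:49 UTC + 0h30m = 19:19 Wynund Canton standard time.
The standard-time date in Wynund Canton, 5 November 2027, lies within the daylight-saving period (21 March – 7 November), so Wynund Canton is on daylight time, UTC+01:30.
18:49 UTC + 1h30m = 20:19 Wynund Canton.

20:19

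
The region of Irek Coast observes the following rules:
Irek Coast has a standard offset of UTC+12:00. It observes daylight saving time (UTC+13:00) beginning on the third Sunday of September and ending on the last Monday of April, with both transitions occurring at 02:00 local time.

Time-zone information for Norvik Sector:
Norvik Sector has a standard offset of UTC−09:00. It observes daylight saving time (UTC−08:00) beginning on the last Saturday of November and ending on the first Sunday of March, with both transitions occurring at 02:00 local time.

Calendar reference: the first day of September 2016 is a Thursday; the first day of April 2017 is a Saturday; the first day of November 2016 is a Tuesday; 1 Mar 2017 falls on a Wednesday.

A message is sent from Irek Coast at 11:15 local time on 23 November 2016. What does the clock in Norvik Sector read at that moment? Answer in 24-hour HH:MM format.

1 September 2016 is a Thursday, so the first Sunday is September 4 and the third is September 18.
1 April 2017 is a Saturday, so Mondays fall on 3, 10, 17, 24; the last is April 24.
Daylight saving runs 18 September 2016 – 24 April 2017; 23 November 2016 is inside that window, so Irek Coast is at UTC+13:00.
11:15 Irek Coast − 13h = 22:15 UTC (rolling into the previous day, 22 November 2016).
1 November 2016 is a Tuesday, so Saturdays fall on 5, 12, 19, 26; the last is November 26.
1 March 2017 is a Wednesday, so the first Sunday is March 5.
At the standard offset (UTC−09:00), 22:15 UTC − 9h = 13:15 Norvik Sector standard time.
The standard-time date in Norvik Sector, 22 November 2016, is outside the daylight-saving period (26 November 2016 – 5 March 2017), so Norvik Sector is on standard time, UTC−09:00.
22:15 UTC − 9h = 13:15 Norvik Sector.

13:15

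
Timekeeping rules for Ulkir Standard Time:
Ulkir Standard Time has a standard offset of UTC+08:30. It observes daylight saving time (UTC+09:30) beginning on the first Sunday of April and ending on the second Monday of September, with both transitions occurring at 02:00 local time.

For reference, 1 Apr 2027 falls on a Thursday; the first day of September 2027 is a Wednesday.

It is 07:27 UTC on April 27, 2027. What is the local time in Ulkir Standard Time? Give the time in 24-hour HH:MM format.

16:57

1 April 2027 is a Thursday, so the first Sunday is April 4.
1 September 2027 is a Wednesday, so the first Monday is September 6 and the second is September 13.
At the standard offset (UTC+08:30), 07:27 UTC + 8h30m = 15:57 Ulkir Standard Time standard time.
Daylight saving runs 4 April – 13 September; the standard-time date in Ulkir Standard Time, April 27, 2027, is inside that window, so Ulkir Standard Time is at UTC+09:30.
07:27 UTC + 9h30m = 16:57 local.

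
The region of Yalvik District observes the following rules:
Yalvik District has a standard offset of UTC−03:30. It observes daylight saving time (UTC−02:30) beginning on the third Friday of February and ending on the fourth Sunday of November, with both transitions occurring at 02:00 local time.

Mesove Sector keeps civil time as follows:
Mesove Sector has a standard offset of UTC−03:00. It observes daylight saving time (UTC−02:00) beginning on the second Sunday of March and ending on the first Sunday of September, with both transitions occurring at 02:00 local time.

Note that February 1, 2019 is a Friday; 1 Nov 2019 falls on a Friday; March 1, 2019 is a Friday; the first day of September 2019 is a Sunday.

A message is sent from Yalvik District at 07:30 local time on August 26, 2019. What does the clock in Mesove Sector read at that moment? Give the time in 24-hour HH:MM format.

1 February 2019 is a Friday, so the first Friday is February 1 and the third is February 15.
1 November 2019 is a Friday, so the first Sunday is November 3 and the fourth is November 24.
August 26, 2019 lies within the daylight-saving period (15 February – 24 November), so Yalvik District is on daylight time, UTC−02:30.
07:30 Yalvik District + 2h30m = 10:00 UTC.
1 March 2019 is a Friday, so the first Sunday is March 3 and the second is March 10.
1 September 2019 is a Sunday, so the first Sunday is September 1.
At the standard offset (UTC−03:00), 10:00 UTC − 3h = 07:00 Mesove Sector standard time.
The standard-time date in Mesove Sector, August 26, 2019, lies within the daylight-saving period (10 March – 1 September), so Mesove Sector is on daylight time, UTC−02:00.
10:00 UTC − 2h = 08:00 Mesove Sector.

08:00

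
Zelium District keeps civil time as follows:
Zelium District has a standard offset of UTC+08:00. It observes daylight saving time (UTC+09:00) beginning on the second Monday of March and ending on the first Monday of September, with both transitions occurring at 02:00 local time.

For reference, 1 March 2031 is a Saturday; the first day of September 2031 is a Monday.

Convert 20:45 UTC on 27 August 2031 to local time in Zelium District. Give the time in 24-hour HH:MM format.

05:45

1 March 2031 is a Saturday, so the first Monday is March 3 and the second is March 10.
1 September 2031 is a Monday, so the first Monday is September 1.
At the standard offset (UTC+08:00), 20:45 UTC + 8h = 04:45 Zelium District standard time (rolling into the next day, 28 August 2031).
The standard-time date in Zelium District, 28 August 2031, lies within the daylight-saving period (10 March – 1 September), so Zelium District is on daylight time, UTC+09:00.
20:45 UTC + 9h = 05:45 local (rolling into the next day, 28 August 2031).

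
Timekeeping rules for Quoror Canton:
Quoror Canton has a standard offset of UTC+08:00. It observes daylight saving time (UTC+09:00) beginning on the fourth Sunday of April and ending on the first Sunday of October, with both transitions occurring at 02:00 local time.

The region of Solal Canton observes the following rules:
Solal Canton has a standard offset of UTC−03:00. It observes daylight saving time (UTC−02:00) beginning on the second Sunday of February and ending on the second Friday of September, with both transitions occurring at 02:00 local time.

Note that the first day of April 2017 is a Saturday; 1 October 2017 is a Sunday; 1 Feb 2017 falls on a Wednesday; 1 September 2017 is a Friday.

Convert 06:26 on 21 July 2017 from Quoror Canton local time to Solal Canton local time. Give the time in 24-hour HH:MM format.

1 April 2017 is a Saturday, so the first Sunday is April 2 and the fourth is April 23.
1 October 2017 is a Sunday, so the first Sunday is October 1.
21 July 2017 lies within the daylight-saving period (23 April – 1 October), so Quoror Canton is on daylight time, UTC+09:00.
06:26 Quoror Canton − 9h = 21:26 UTC (rolling into the previous day, 20 July 2017).
1 February 2017 is a Wednesday, so the first Sunday is February 5 and the second is February 12.
1 September 2017 is a Friday, so the first Friday is September 1 and the second is September 8.
At the standard offset (UTC−03:00), 21:26 UTC − 3h = 18:26 Solal Canton standard time.
The standard-time date in Solal Canton, 20 July 2017, falls between 12 February and 8 September, so daylight saving is in effect and Solal Canton is at UTC−02:00.
21:26 UTC − 2h = 19:26 Solal Canton.

19:26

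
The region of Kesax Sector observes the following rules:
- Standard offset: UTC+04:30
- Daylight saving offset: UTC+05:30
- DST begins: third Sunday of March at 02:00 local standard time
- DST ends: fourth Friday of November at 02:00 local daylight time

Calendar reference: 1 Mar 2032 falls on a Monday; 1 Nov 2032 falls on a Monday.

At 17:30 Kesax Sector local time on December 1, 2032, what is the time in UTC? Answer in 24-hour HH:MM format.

1 March 2032 is a Monday, so the first Sunday is March 7 and the third is March 21.
1 November 2032 is a Monday, so the first Friday is November 5 and the fourth is November 26.
December 1, 2032 does not fall between 21 March and 26 November, so daylight saving is not in effect and Kesax Sector is at UTC+04:30.
17:30 local − 4h30m = 13:00 UTC.

13:00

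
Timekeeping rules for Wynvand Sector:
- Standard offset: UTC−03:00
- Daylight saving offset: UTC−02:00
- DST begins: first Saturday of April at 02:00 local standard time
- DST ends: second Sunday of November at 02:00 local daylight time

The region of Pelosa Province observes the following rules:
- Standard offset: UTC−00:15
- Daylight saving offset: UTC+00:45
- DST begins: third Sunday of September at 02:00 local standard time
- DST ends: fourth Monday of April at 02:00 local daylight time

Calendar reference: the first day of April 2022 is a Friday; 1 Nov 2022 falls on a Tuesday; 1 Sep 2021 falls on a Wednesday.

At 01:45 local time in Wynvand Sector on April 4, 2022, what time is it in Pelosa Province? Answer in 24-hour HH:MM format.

04:30

1 April 2022 is a Friday, so the first Saturday is April 2.
1 November 2022 is a Tuesday, so the first Sunday is November 6 and the second is November 13.
April 4, 2022 lies within the daylight-saving period (2 April – 13 November), so Wynvand Sector is on daylight time, UTC−02:00.
01:45 Wynvand Sector + 2h = 03:45 UTC.
1 September 2021 is a Wednesday, so the first Sunday is September 5 and the third is September 19.
1 April 2022 is a Friday, so the first Monday is April 4 and the fourth is April 25.
At the standard offset (UTC−00:15), 03:45 UTC − 0h15m = 03:30 Pelosa Province standard time.
The standard-time date in Pelosa Province, April 4, 2022, lies within the daylight-saving period (19 September 2021 – 25 April 2022), so Pelosa Province is on daylight time, UTC+00:45.
03:45 UTC + 0h45m = 04:30 Pelosa Province.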